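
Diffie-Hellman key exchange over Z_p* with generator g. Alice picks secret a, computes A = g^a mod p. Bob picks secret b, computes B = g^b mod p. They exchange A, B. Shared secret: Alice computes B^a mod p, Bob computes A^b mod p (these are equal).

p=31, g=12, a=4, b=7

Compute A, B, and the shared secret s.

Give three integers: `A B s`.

A = 12^4 mod 31  (bits of 4 = 100)
  bit 0 = 1: r = r^2 * 12 mod 31 = 1^2 * 12 = 1*12 = 12
  bit 1 = 0: r = r^2 mod 31 = 12^2 = 20
  bit 2 = 0: r = r^2 mod 31 = 20^2 = 28
  -> A = 28
B = 12^7 mod 31  (bits of 7 = 111)
  bit 0 = 1: r = r^2 * 12 mod 31 = 1^2 * 12 = 1*12 = 12
  bit 1 = 1: r = r^2 * 12 mod 31 = 12^2 * 12 = 20*12 = 23
  bit 2 = 1: r = r^2 * 12 mod 31 = 23^2 * 12 = 2*12 = 24
  -> B = 24
s = B^a = 24^4 mod 31  (bits of 4 = 100)
  bit 0 = 1: r = r^2 * 24 mod 31 = 1^2 * 24 = 1*24 = 24
  bit 1 = 0: r = r^2 mod 31 = 24^2 = 18
  bit 2 = 0: r = r^2 mod 31 = 18^2 = 14
  -> s = B^a = 14

Answer: 28 24 14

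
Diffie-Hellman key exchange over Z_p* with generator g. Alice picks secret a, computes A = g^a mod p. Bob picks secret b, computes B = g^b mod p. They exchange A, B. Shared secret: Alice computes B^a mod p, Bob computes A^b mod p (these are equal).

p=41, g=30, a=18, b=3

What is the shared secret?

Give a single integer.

Answer: 36

Derivation:
A = 30^18 mod 41  (bits of 18 = 10010)
  bit 0 = 1: r = r^2 * 30 mod 41 = 1^2 * 30 = 1*30 = 30
  bit 1 = 0: r = r^2 mod 41 = 30^2 = 39
  bit 2 = 0: r = r^2 mod 41 = 39^2 = 4
  bit 3 = 1: r = r^2 * 30 mod 41 = 4^2 * 30 = 16*30 = 29
  bit 4 = 0: r = r^2 mod 41 = 29^2 = 21
  -> A = 21
B = 30^3 mod 41  (bits of 3 = 11)
  bit 0 = 1: r = r^2 * 30 mod 41 = 1^2 * 30 = 1*30 = 30
  bit 1 = 1: r = r^2 * 30 mod 41 = 30^2 * 30 = 39*30 = 22
  -> B = 22
s = B^a = 22^18 mod 41  (bits of 18 = 10010)
  bit 0 = 1: r = r^2 * 22 mod 41 = 1^2 * 22 = 1*22 = 22
  bit 1 = 0: r = r^2 mod 41 = 22^2 = 33
  bit 2 = 0: r = r^2 mod 41 = 33^2 = 23
  bit 3 = 1: r = r^2 * 22 mod 41 = 23^2 * 22 = 37*22 = 35
  bit 4 = 0: r = r^2 mod 41 = 35^2 = 36
  -> s = B^a = 36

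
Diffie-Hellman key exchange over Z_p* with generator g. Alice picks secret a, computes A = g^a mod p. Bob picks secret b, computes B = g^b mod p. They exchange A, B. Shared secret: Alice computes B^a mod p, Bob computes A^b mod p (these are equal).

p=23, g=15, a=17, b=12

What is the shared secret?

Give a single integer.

A = 15^17 mod 23  (bits of 17 = 10001)
  bit 0 = 1: r = r^2 * 15 mod 23 = 1^2 * 15 = 1*15 = 15
  bit 1 = 0: r = r^2 mod 23 = 15^2 = 18
  bit 2 = 0: r = r^2 mod 23 = 18^2 = 2
  bit 3 = 0: r = r^2 mod 23 = 2^2 = 4
  bit 4 = 1: r = r^2 * 15 mod 23 = 4^2 * 15 = 16*15 = 10
  -> A = 10
B = 15^12 mod 23  (bits of 12 = 1100)
  bit 0 = 1: r = r^2 * 15 mod 23 = 1^2 * 15 = 1*15 = 15
  bit 1 = 1: r = r^2 * 15 mod 23 = 15^2 * 15 = 18*15 = 17
  bit 2 = 0: r = r^2 mod 23 = 17^2 = 13
  bit 3 = 0: r = r^2 mod 23 = 13^2 = 8
  -> B = 8
s = B^a = 8^17 mod 23  (bits of 17 = 10001)
  bit 0 = 1: r = r^2 * 8 mod 23 = 1^2 * 8 = 1*8 = 8
  bit 1 = 0: r = r^2 mod 23 = 8^2 = 18
  bit 2 = 0: r = r^2 mod 23 = 18^2 = 2
  bit 3 = 0: r = r^2 mod 23 = 2^2 = 4
  bit 4 = 1: r = r^2 * 8 mod 23 = 4^2 * 8 = 16*8 = 13
  -> s = B^a = 13

Answer: 13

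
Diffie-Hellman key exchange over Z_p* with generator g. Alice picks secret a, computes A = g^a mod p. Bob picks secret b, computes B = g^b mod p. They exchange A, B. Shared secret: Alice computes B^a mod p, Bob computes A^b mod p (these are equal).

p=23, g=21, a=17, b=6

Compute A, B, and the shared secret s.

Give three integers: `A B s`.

A = 21^17 mod 23  (bits of 17 = 10001)
  bit 0 = 1: r = r^2 * 21 mod 23 = 1^2 * 21 = 1*21 = 21
  bit 1 = 0: r = r^2 mod 23 = 21^2 = 4
  bit 2 = 0: r = r^2 mod 23 = 4^2 = 16
  bit 3 = 0: r = r^2 mod 23 = 16^2 = 3
  bit 4 = 1: r = r^2 * 21 mod 23 = 3^2 * 21 = 9*21 = 5
  -> A = 5
B = 21^6 mod 23  (bits of 6 = 110)
  bit 0 = 1: r = r^2 * 21 mod 23 = 1^2 * 21 = 1*21 = 21
  bit 1 = 1: r = r^2 * 21 mod 23 = 21^2 * 21 = 4*21 = 15
  bit 2 = 0: r = r^2 mod 23 = 15^2 = 18
  -> B = 18
s = B^a = 18^17 mod 23  (bits of 17 = 10001)
  bit 0 = 1: r = r^2 * 18 mod 23 = 1^2 * 18 = 1*18 = 18
  bit 1 = 0: r = r^2 mod 23 = 18^2 = 2
  bit 2 = 0: r = r^2 mod 23 = 2^2 = 4
  bit 3 = 0: r = r^2 mod 23 = 4^2 = 16
  bit 4 = 1: r = r^2 * 18 mod 23 = 16^2 * 18 = 3*18 = 8
  -> s = B^a = 8

Answer: 5 18 8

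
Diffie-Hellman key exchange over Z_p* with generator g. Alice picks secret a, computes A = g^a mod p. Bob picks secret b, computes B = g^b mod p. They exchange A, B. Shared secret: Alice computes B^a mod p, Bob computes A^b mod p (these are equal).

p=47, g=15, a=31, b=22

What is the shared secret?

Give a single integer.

A = 15^31 mod 47  (bits of 31 = 11111)
  bit 0 = 1: r = r^2 * 15 mod 47 = 1^2 * 15 = 1*15 = 15
  bit 1 = 1: r = r^2 * 15 mod 47 = 15^2 * 15 = 37*15 = 38
  bit 2 = 1: r = r^2 * 15 mod 47 = 38^2 * 15 = 34*15 = 40
  bit 3 = 1: r = r^2 * 15 mod 47 = 40^2 * 15 = 2*15 = 30
  bit 4 = 1: r = r^2 * 15 mod 47 = 30^2 * 15 = 7*15 = 11
  -> A = 11
B = 15^22 mod 47  (bits of 22 = 10110)
  bit 0 = 1: r = r^2 * 15 mod 47 = 1^2 * 15 = 1*15 = 15
  bit 1 = 0: r = r^2 mod 47 = 15^2 = 37
  bit 2 = 1: r = r^2 * 15 mod 47 = 37^2 * 15 = 6*15 = 43
  bit 3 = 1: r = r^2 * 15 mod 47 = 43^2 * 15 = 16*15 = 5
  bit 4 = 0: r = r^2 mod 47 = 5^2 = 25
  -> B = 25
s = B^a = 25^31 mod 47  (bits of 31 = 11111)
  bit 0 = 1: r = r^2 * 25 mod 47 = 1^2 * 25 = 1*25 = 25
  bit 1 = 1: r = r^2 * 25 mod 47 = 25^2 * 25 = 14*25 = 21
  bit 2 = 1: r = r^2 * 25 mod 47 = 21^2 * 25 = 18*25 = 27
  bit 3 = 1: r = r^2 * 25 mod 47 = 27^2 * 25 = 24*25 = 36
  bit 4 = 1: r = r^2 * 25 mod 47 = 36^2 * 25 = 27*25 = 17
  -> s = B^a = 17

Answer: 17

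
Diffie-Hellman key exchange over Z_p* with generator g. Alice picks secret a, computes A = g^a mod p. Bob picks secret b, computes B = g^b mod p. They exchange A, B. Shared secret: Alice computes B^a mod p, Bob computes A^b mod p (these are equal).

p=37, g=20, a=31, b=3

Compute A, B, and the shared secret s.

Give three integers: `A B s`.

A = 20^31 mod 37  (bits of 31 = 11111)
  bit 0 = 1: r = r^2 * 20 mod 37 = 1^2 * 20 = 1*20 = 20
  bit 1 = 1: r = r^2 * 20 mod 37 = 20^2 * 20 = 30*20 = 8
  bit 2 = 1: r = r^2 * 20 mod 37 = 8^2 * 20 = 27*20 = 22
  bit 3 = 1: r = r^2 * 20 mod 37 = 22^2 * 20 = 3*20 = 23
  bit 4 = 1: r = r^2 * 20 mod 37 = 23^2 * 20 = 11*20 = 35
  -> A = 35
B = 20^3 mod 37  (bits of 3 = 11)
  bit 0 = 1: r = r^2 * 20 mod 37 = 1^2 * 20 = 1*20 = 20
  bit 1 = 1: r = r^2 * 20 mod 37 = 20^2 * 20 = 30*20 = 8
  -> B = 8
s = B^a = 8^31 mod 37  (bits of 31 = 11111)
  bit 0 = 1: r = r^2 * 8 mod 37 = 1^2 * 8 = 1*8 = 8
  bit 1 = 1: r = r^2 * 8 mod 37 = 8^2 * 8 = 27*8 = 31
  bit 2 = 1: r = r^2 * 8 mod 37 = 31^2 * 8 = 36*8 = 29
  bit 3 = 1: r = r^2 * 8 mod 37 = 29^2 * 8 = 27*8 = 31
  bit 4 = 1: r = r^2 * 8 mod 37 = 31^2 * 8 = 36*8 = 29
  -> s = B^a = 29

Answer: 35 8 29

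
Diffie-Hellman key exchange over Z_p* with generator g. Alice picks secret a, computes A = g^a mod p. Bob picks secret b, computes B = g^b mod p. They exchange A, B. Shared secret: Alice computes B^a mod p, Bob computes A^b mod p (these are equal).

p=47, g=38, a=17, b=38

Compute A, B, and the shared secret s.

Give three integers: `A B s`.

Answer: 43 25 34

Derivation:
A = 38^17 mod 47  (bits of 17 = 10001)
  bit 0 = 1: r = r^2 * 38 mod 47 = 1^2 * 38 = 1*38 = 38
  bit 1 = 0: r = r^2 mod 47 = 38^2 = 34
  bit 2 = 0: r = r^2 mod 47 = 34^2 = 28
  bit 3 = 0: r = r^2 mod 47 = 28^2 = 32
  bit 4 = 1: r = r^2 * 38 mod 47 = 32^2 * 38 = 37*38 = 43
  -> A = 43
B = 38^38 mod 47  (bits of 38 = 100110)
  bit 0 = 1: r = r^2 * 38 mod 47 = 1^2 * 38 = 1*38 = 38
  bit 1 = 0: r = r^2 mod 47 = 38^2 = 34
  bit 2 = 0: r = r^2 mod 47 = 34^2 = 28
  bit 3 = 1: r = r^2 * 38 mod 47 = 28^2 * 38 = 32*38 = 41
  bit 4 = 1: r = r^2 * 38 mod 47 = 41^2 * 38 = 36*38 = 5
  bit 5 = 0: r = r^2 mod 47 = 5^2 = 25
  -> B = 25
s = B^a = 25^17 mod 47  (bits of 17 = 10001)
  bit 0 = 1: r = r^2 * 25 mod 47 = 1^2 * 25 = 1*25 = 25
  bit 1 = 0: r = r^2 mod 47 = 25^2 = 14
  bit 2 = 0: r = r^2 mod 47 = 14^2 = 8
  bit 3 = 0: r = r^2 mod 47 = 8^2 = 17
  bit 4 = 1: r = r^2 * 25 mod 47 = 17^2 * 25 = 7*25 = 34
  -> s = B^a = 34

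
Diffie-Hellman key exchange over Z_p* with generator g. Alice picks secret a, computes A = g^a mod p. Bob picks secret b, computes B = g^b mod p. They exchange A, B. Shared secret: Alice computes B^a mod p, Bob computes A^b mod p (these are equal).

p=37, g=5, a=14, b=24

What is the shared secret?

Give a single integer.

A = 5^14 mod 37  (bits of 14 = 1110)
  bit 0 = 1: r = r^2 * 5 mod 37 = 1^2 * 5 = 1*5 = 5
  bit 1 = 1: r = r^2 * 5 mod 37 = 5^2 * 5 = 25*5 = 14
  bit 2 = 1: r = r^2 * 5 mod 37 = 14^2 * 5 = 11*5 = 18
  bit 3 = 0: r = r^2 mod 37 = 18^2 = 28
  -> A = 28
B = 5^24 mod 37  (bits of 24 = 11000)
  bit 0 = 1: r = r^2 * 5 mod 37 = 1^2 * 5 = 1*5 = 5
  bit 1 = 1: r = r^2 * 5 mod 37 = 5^2 * 5 = 25*5 = 14
  bit 2 = 0: r = r^2 mod 37 = 14^2 = 11
  bit 3 = 0: r = r^2 mod 37 = 11^2 = 10
  bit 4 = 0: r = r^2 mod 37 = 10^2 = 26
  -> B = 26
s = B^a = 26^14 mod 37  (bits of 14 = 1110)
  bit 0 = 1: r = r^2 * 26 mod 37 = 1^2 * 26 = 1*26 = 26
  bit 1 = 1: r = r^2 * 26 mod 37 = 26^2 * 26 = 10*26 = 1
  bit 2 = 1: r = r^2 * 26 mod 37 = 1^2 * 26 = 1*26 = 26
  bit 3 = 0: r = r^2 mod 37 = 26^2 = 10
  -> s = B^a = 10

Answer: 10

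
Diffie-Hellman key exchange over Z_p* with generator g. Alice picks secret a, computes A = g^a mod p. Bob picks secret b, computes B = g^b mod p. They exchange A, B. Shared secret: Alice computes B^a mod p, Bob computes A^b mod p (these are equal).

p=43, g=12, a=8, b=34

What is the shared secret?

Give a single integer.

Answer: 25

Derivation:
A = 12^8 mod 43  (bits of 8 = 1000)
  bit 0 = 1: r = r^2 * 12 mod 43 = 1^2 * 12 = 1*12 = 12
  bit 1 = 0: r = r^2 mod 43 = 12^2 = 15
  bit 2 = 0: r = r^2 mod 43 = 15^2 = 10
  bit 3 = 0: r = r^2 mod 43 = 10^2 = 14
  -> A = 14
B = 12^34 mod 43  (bits of 34 = 100010)
  bit 0 = 1: r = r^2 * 12 mod 43 = 1^2 * 12 = 1*12 = 12
  bit 1 = 0: r = r^2 mod 43 = 12^2 = 15
  bit 2 = 0: r = r^2 mod 43 = 15^2 = 10
  bit 3 = 0: r = r^2 mod 43 = 10^2 = 14
  bit 4 = 1: r = r^2 * 12 mod 43 = 14^2 * 12 = 24*12 = 30
  bit 5 = 0: r = r^2 mod 43 = 30^2 = 40
  -> B = 40
s = B^a = 40^8 mod 43  (bits of 8 = 1000)
  bit 0 = 1: r = r^2 * 40 mod 43 = 1^2 * 40 = 1*40 = 40
  bit 1 = 0: r = r^2 mod 43 = 40^2 = 9
  bit 2 = 0: r = r^2 mod 43 = 9^2 = 38
  bit 3 = 0: r = r^2 mod 43 = 38^2 = 25
  -> s = B^a = 25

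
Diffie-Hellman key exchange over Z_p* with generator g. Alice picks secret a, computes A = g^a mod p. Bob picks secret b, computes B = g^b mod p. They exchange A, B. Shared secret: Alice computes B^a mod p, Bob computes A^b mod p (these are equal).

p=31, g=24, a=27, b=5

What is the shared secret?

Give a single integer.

A = 24^27 mod 31  (bits of 27 = 11011)
  bit 0 = 1: r = r^2 * 24 mod 31 = 1^2 * 24 = 1*24 = 24
  bit 1 = 1: r = r^2 * 24 mod 31 = 24^2 * 24 = 18*24 = 29
  bit 2 = 0: r = r^2 mod 31 = 29^2 = 4
  bit 3 = 1: r = r^2 * 24 mod 31 = 4^2 * 24 = 16*24 = 12
  bit 4 = 1: r = r^2 * 24 mod 31 = 12^2 * 24 = 20*24 = 15
  -> A = 15
B = 24^5 mod 31  (bits of 5 = 101)
  bit 0 = 1: r = r^2 * 24 mod 31 = 1^2 * 24 = 1*24 = 24
  bit 1 = 0: r = r^2 mod 31 = 24^2 = 18
  bit 2 = 1: r = r^2 * 24 mod 31 = 18^2 * 24 = 14*24 = 26
  -> B = 26
s = B^a = 26^27 mod 31  (bits of 27 = 11011)
  bit 0 = 1: r = r^2 * 26 mod 31 = 1^2 * 26 = 1*26 = 26
  bit 1 = 1: r = r^2 * 26 mod 31 = 26^2 * 26 = 25*26 = 30
  bit 2 = 0: r = r^2 mod 31 = 30^2 = 1
  bit 3 = 1: r = r^2 * 26 mod 31 = 1^2 * 26 = 1*26 = 26
  bit 4 = 1: r = r^2 * 26 mod 31 = 26^2 * 26 = 25*26 = 30
  -> s = B^a = 30

Answer: 30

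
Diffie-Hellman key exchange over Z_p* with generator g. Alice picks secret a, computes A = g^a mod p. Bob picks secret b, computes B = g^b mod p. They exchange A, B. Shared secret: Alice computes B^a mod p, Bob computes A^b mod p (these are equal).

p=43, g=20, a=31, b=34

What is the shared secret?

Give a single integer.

Answer: 40

Derivation:
A = 20^31 mod 43  (bits of 31 = 11111)
  bit 0 = 1: r = r^2 * 20 mod 43 = 1^2 * 20 = 1*20 = 20
  bit 1 = 1: r = r^2 * 20 mod 43 = 20^2 * 20 = 13*20 = 2
  bit 2 = 1: r = r^2 * 20 mod 43 = 2^2 * 20 = 4*20 = 37
  bit 3 = 1: r = r^2 * 20 mod 43 = 37^2 * 20 = 36*20 = 32
  bit 4 = 1: r = r^2 * 20 mod 43 = 32^2 * 20 = 35*20 = 12
  -> A = 12
B = 20^34 mod 43  (bits of 34 = 100010)
  bit 0 = 1: r = r^2 * 20 mod 43 = 1^2 * 20 = 1*20 = 20
  bit 1 = 0: r = r^2 mod 43 = 20^2 = 13
  bit 2 = 0: r = r^2 mod 43 = 13^2 = 40
  bit 3 = 0: r = r^2 mod 43 = 40^2 = 9
  bit 4 = 1: r = r^2 * 20 mod 43 = 9^2 * 20 = 38*20 = 29
  bit 5 = 0: r = r^2 mod 43 = 29^2 = 24
  -> B = 24
s = B^a = 24^31 mod 43  (bits of 31 = 11111)
  bit 0 = 1: r = r^2 * 24 mod 43 = 1^2 * 24 = 1*24 = 24
  bit 1 = 1: r = r^2 * 24 mod 43 = 24^2 * 24 = 17*24 = 21
  bit 2 = 1: r = r^2 * 24 mod 43 = 21^2 * 24 = 11*24 = 6
  bit 3 = 1: r = r^2 * 24 mod 43 = 6^2 * 24 = 36*24 = 4
  bit 4 = 1: r = r^2 * 24 mod 43 = 4^2 * 24 = 16*24 = 40
  -> s = B^a = 40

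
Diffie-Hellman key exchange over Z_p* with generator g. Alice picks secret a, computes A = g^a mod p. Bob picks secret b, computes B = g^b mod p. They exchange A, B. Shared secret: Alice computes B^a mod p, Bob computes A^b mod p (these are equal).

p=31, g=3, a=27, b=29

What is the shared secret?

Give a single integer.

Answer: 27

Derivation:
A = 3^27 mod 31  (bits of 27 = 11011)
  bit 0 = 1: r = r^2 * 3 mod 31 = 1^2 * 3 = 1*3 = 3
  bit 1 = 1: r = r^2 * 3 mod 31 = 3^2 * 3 = 9*3 = 27
  bit 2 = 0: r = r^2 mod 31 = 27^2 = 16
  bit 3 = 1: r = r^2 * 3 mod 31 = 16^2 * 3 = 8*3 = 24
  bit 4 = 1: r = r^2 * 3 mod 31 = 24^2 * 3 = 18*3 = 23
  -> A = 23
B = 3^29 mod 31  (bits of 29 = 11101)
  bit 0 = 1: r = r^2 * 3 mod 31 = 1^2 * 3 = 1*3 = 3
  bit 1 = 1: r = r^2 * 3 mod 31 = 3^2 * 3 = 9*3 = 27
  bit 2 = 1: r = r^2 * 3 mod 31 = 27^2 * 3 = 16*3 = 17
  bit 3 = 0: r = r^2 mod 31 = 17^2 = 10
  bit 4 = 1: r = r^2 * 3 mod 31 = 10^2 * 3 = 7*3 = 21
  -> B = 21
s = B^a = 21^27 mod 31  (bits of 27 = 11011)
  bit 0 = 1: r = r^2 * 21 mod 31 = 1^2 * 21 = 1*21 = 21
  bit 1 = 1: r = r^2 * 21 mod 31 = 21^2 * 21 = 7*21 = 23
  bit 2 = 0: r = r^2 mod 31 = 23^2 = 2
  bit 3 = 1: r = r^2 * 21 mod 31 = 2^2 * 21 = 4*21 = 22
  bit 4 = 1: r = r^2 * 21 mod 31 = 22^2 * 21 = 19*21 = 27
  -> s = B^a = 27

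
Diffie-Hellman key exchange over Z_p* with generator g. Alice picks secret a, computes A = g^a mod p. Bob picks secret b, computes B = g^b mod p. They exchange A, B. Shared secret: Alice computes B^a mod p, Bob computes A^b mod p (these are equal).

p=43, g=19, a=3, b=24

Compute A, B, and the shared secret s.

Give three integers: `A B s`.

Answer: 22 21 16

Derivation:
A = 19^3 mod 43  (bits of 3 = 11)
  bit 0 = 1: r = r^2 * 19 mod 43 = 1^2 * 19 = 1*19 = 19
  bit 1 = 1: r = r^2 * 19 mod 43 = 19^2 * 19 = 17*19 = 22
  -> A = 22
B = 19^24 mod 43  (bits of 24 = 11000)
  bit 0 = 1: r = r^2 * 19 mod 43 = 1^2 * 19 = 1*19 = 19
  bit 1 = 1: r = r^2 * 19 mod 43 = 19^2 * 19 = 17*19 = 22
  bit 2 = 0: r = r^2 mod 43 = 22^2 = 11
  bit 3 = 0: r = r^2 mod 43 = 11^2 = 35
  bit 4 = 0: r = r^2 mod 43 = 35^2 = 21
  -> B = 21
s = B^a = 21^3 mod 43  (bits of 3 = 11)
  bit 0 = 1: r = r^2 * 21 mod 43 = 1^2 * 21 = 1*21 = 21
  bit 1 = 1: r = r^2 * 21 mod 43 = 21^2 * 21 = 11*21 = 16
  -> s = B^a = 16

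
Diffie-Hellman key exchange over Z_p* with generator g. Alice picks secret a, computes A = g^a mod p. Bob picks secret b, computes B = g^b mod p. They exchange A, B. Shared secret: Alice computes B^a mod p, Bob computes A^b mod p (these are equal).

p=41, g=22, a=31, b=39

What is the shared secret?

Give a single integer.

Answer: 35

Derivation:
A = 22^31 mod 41  (bits of 31 = 11111)
  bit 0 = 1: r = r^2 * 22 mod 41 = 1^2 * 22 = 1*22 = 22
  bit 1 = 1: r = r^2 * 22 mod 41 = 22^2 * 22 = 33*22 = 29
  bit 2 = 1: r = r^2 * 22 mod 41 = 29^2 * 22 = 21*22 = 11
  bit 3 = 1: r = r^2 * 22 mod 41 = 11^2 * 22 = 39*22 = 38
  bit 4 = 1: r = r^2 * 22 mod 41 = 38^2 * 22 = 9*22 = 34
  -> A = 34
B = 22^39 mod 41  (bits of 39 = 100111)
  bit 0 = 1: r = r^2 * 22 mod 41 = 1^2 * 22 = 1*22 = 22
  bit 1 = 0: r = r^2 mod 41 = 22^2 = 33
  bit 2 = 0: r = r^2 mod 41 = 33^2 = 23
  bit 3 = 1: r = r^2 * 22 mod 41 = 23^2 * 22 = 37*22 = 35
  bit 4 = 1: r = r^2 * 22 mod 41 = 35^2 * 22 = 36*22 = 13
  bit 5 = 1: r = r^2 * 22 mod 41 = 13^2 * 22 = 5*22 = 28
  -> B = 28
s = B^a = 28^31 mod 41  (bits of 31 = 11111)
  bit 0 = 1: r = r^2 * 28 mod 41 = 1^2 * 28 = 1*28 = 28
  bit 1 = 1: r = r^2 * 28 mod 41 = 28^2 * 28 = 5*28 = 17
  bit 2 = 1: r = r^2 * 28 mod 41 = 17^2 * 28 = 2*28 = 15
  bit 3 = 1: r = r^2 * 28 mod 41 = 15^2 * 28 = 20*28 = 27
  bit 4 = 1: r = r^2 * 28 mod 41 = 27^2 * 28 = 32*28 = 35
  -> s = B^a = 35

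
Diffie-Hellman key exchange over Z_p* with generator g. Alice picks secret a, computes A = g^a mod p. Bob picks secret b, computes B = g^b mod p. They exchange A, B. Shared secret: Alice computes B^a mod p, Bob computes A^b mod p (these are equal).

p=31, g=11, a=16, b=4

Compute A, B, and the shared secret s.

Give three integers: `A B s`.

Answer: 20 9 9

Derivation:
A = 11^16 mod 31  (bits of 16 = 10000)
  bit 0 = 1: r = r^2 * 11 mod 31 = 1^2 * 11 = 1*11 = 11
  bit 1 = 0: r = r^2 mod 31 = 11^2 = 28
  bit 2 = 0: r = r^2 mod 31 = 28^2 = 9
  bit 3 = 0: r = r^2 mod 31 = 9^2 = 19
  bit 4 = 0: r = r^2 mod 31 = 19^2 = 20
  -> A = 20
B = 11^4 mod 31  (bits of 4 = 100)
  bit 0 = 1: r = r^2 * 11 mod 31 = 1^2 * 11 = 1*11 = 11
  bit 1 = 0: r = r^2 mod 31 = 11^2 = 28
  bit 2 = 0: r = r^2 mod 31 = 28^2 = 9
  -> B = 9
s = B^a = 9^16 mod 31  (bits of 16 = 10000)
  bit 0 = 1: r = r^2 * 9 mod 31 = 1^2 * 9 = 1*9 = 9
  bit 1 = 0: r = r^2 mod 31 = 9^2 = 19
  bit 2 = 0: r = r^2 mod 31 = 19^2 = 20
  bit 3 = 0: r = r^2 mod 31 = 20^2 = 28
  bit 4 = 0: r = r^2 mod 31 = 28^2 = 9
  -> s = B^a = 9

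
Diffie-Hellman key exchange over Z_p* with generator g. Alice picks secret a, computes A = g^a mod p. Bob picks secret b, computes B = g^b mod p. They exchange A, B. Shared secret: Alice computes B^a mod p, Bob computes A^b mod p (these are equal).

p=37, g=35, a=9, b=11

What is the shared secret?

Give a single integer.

A = 35^9 mod 37  (bits of 9 = 1001)
  bit 0 = 1: r = r^2 * 35 mod 37 = 1^2 * 35 = 1*35 = 35
  bit 1 = 0: r = r^2 mod 37 = 35^2 = 4
  bit 2 = 0: r = r^2 mod 37 = 4^2 = 16
  bit 3 = 1: r = r^2 * 35 mod 37 = 16^2 * 35 = 34*35 = 6
  -> A = 6
B = 35^11 mod 37  (bits of 11 = 1011)
  bit 0 = 1: r = r^2 * 35 mod 37 = 1^2 * 35 = 1*35 = 35
  bit 1 = 0: r = r^2 mod 37 = 35^2 = 4
  bit 2 = 1: r = r^2 * 35 mod 37 = 4^2 * 35 = 16*35 = 5
  bit 3 = 1: r = r^2 * 35 mod 37 = 5^2 * 35 = 25*35 = 24
  -> B = 24
s = B^a = 24^9 mod 37  (bits of 9 = 1001)
  bit 0 = 1: r = r^2 * 24 mod 37 = 1^2 * 24 = 1*24 = 24
  bit 1 = 0: r = r^2 mod 37 = 24^2 = 21
  bit 2 = 0: r = r^2 mod 37 = 21^2 = 34
  bit 3 = 1: r = r^2 * 24 mod 37 = 34^2 * 24 = 9*24 = 31
  -> s = B^a = 31

Answer: 31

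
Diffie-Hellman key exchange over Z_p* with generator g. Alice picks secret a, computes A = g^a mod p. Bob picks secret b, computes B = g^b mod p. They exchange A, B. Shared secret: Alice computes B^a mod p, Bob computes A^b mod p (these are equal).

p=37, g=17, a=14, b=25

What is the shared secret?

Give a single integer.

Answer: 4

Derivation:
A = 17^14 mod 37  (bits of 14 = 1110)
  bit 0 = 1: r = r^2 * 17 mod 37 = 1^2 * 17 = 1*17 = 17
  bit 1 = 1: r = r^2 * 17 mod 37 = 17^2 * 17 = 30*17 = 29
  bit 2 = 1: r = r^2 * 17 mod 37 = 29^2 * 17 = 27*17 = 15
  bit 3 = 0: r = r^2 mod 37 = 15^2 = 3
  -> A = 3
B = 17^25 mod 37  (bits of 25 = 11001)
  bit 0 = 1: r = r^2 * 17 mod 37 = 1^2 * 17 = 1*17 = 17
  bit 1 = 1: r = r^2 * 17 mod 37 = 17^2 * 17 = 30*17 = 29
  bit 2 = 0: r = r^2 mod 37 = 29^2 = 27
  bit 3 = 0: r = r^2 mod 37 = 27^2 = 26
  bit 4 = 1: r = r^2 * 17 mod 37 = 26^2 * 17 = 10*17 = 22
  -> B = 22
s = B^a = 22^14 mod 37  (bits of 14 = 1110)
  bit 0 = 1: r = r^2 * 22 mod 37 = 1^2 * 22 = 1*22 = 22
  bit 1 = 1: r = r^2 * 22 mod 37 = 22^2 * 22 = 3*22 = 29
  bit 2 = 1: r = r^2 * 22 mod 37 = 29^2 * 22 = 27*22 = 2
  bit 3 = 0: r = r^2 mod 37 = 2^2 = 4
  -> s = B^a = 4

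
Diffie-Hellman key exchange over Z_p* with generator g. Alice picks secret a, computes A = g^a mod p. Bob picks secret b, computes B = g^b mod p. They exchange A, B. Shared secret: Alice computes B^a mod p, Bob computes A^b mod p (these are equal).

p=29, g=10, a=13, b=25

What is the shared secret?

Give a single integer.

A = 10^13 mod 29  (bits of 13 = 1101)
  bit 0 = 1: r = r^2 * 10 mod 29 = 1^2 * 10 = 1*10 = 10
  bit 1 = 1: r = r^2 * 10 mod 29 = 10^2 * 10 = 13*10 = 14
  bit 2 = 0: r = r^2 mod 29 = 14^2 = 22
  bit 3 = 1: r = r^2 * 10 mod 29 = 22^2 * 10 = 20*10 = 26
  -> A = 26
B = 10^25 mod 29  (bits of 25 = 11001)
  bit 0 = 1: r = r^2 * 10 mod 29 = 1^2 * 10 = 1*10 = 10
  bit 1 = 1: r = r^2 * 10 mod 29 = 10^2 * 10 = 13*10 = 14
  bit 2 = 0: r = r^2 mod 29 = 14^2 = 22
  bit 3 = 0: r = r^2 mod 29 = 22^2 = 20
  bit 4 = 1: r = r^2 * 10 mod 29 = 20^2 * 10 = 23*10 = 27
  -> B = 27
s = B^a = 27^13 mod 29  (bits of 13 = 1101)
  bit 0 = 1: r = r^2 * 27 mod 29 = 1^2 * 27 = 1*27 = 27
  bit 1 = 1: r = r^2 * 27 mod 29 = 27^2 * 27 = 4*27 = 21
  bit 2 = 0: r = r^2 mod 29 = 21^2 = 6
  bit 3 = 1: r = r^2 * 27 mod 29 = 6^2 * 27 = 7*27 = 15
  -> s = B^a = 15

Answer: 15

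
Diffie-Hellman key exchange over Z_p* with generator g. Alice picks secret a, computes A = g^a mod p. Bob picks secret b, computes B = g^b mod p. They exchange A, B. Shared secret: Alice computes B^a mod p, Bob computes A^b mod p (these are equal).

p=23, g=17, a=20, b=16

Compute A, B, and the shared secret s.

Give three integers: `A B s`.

A = 17^20 mod 23  (bits of 20 = 10100)
  bit 0 = 1: r = r^2 * 17 mod 23 = 1^2 * 17 = 1*17 = 17
  bit 1 = 0: r = r^2 mod 23 = 17^2 = 13
  bit 2 = 1: r = r^2 * 17 mod 23 = 13^2 * 17 = 8*17 = 21
  bit 3 = 0: r = r^2 mod 23 = 21^2 = 4
  bit 4 = 0: r = r^2 mod 23 = 4^2 = 16
  -> A = 16
B = 17^16 mod 23  (bits of 16 = 10000)
  bit 0 = 1: r = r^2 * 17 mod 23 = 1^2 * 17 = 1*17 = 17
  bit 1 = 0: r = r^2 mod 23 = 17^2 = 13
  bit 2 = 0: r = r^2 mod 23 = 13^2 = 8
  bit 3 = 0: r = r^2 mod 23 = 8^2 = 18
  bit 4 = 0: r = r^2 mod 23 = 18^2 = 2
  -> B = 2
s = B^a = 2^20 mod 23  (bits of 20 = 10100)
  bit 0 = 1: r = r^2 * 2 mod 23 = 1^2 * 2 = 1*2 = 2
  bit 1 = 0: r = r^2 mod 23 = 2^2 = 4
  bit 2 = 1: r = r^2 * 2 mod 23 = 4^2 * 2 = 16*2 = 9
  bit 3 = 0: r = r^2 mod 23 = 9^2 = 12
  bit 4 = 0: r = r^2 mod 23 = 12^2 = 6
  -> s = B^a = 6

Answer: 16 2 6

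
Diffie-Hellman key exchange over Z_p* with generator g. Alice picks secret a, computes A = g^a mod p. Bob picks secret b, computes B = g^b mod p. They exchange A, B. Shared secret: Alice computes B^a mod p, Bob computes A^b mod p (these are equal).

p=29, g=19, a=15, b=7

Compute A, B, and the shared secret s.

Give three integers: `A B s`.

A = 19^15 mod 29  (bits of 15 = 1111)
  bit 0 = 1: r = r^2 * 19 mod 29 = 1^2 * 19 = 1*19 = 19
  bit 1 = 1: r = r^2 * 19 mod 29 = 19^2 * 19 = 13*19 = 15
  bit 2 = 1: r = r^2 * 19 mod 29 = 15^2 * 19 = 22*19 = 12
  bit 3 = 1: r = r^2 * 19 mod 29 = 12^2 * 19 = 28*19 = 10
  -> A = 10
B = 19^7 mod 29  (bits of 7 = 111)
  bit 0 = 1: r = r^2 * 19 mod 29 = 1^2 * 19 = 1*19 = 19
  bit 1 = 1: r = r^2 * 19 mod 29 = 19^2 * 19 = 13*19 = 15
  bit 2 = 1: r = r^2 * 19 mod 29 = 15^2 * 19 = 22*19 = 12
  -> B = 12
s = B^a = 12^15 mod 29  (bits of 15 = 1111)
  bit 0 = 1: r = r^2 * 12 mod 29 = 1^2 * 12 = 1*12 = 12
  bit 1 = 1: r = r^2 * 12 mod 29 = 12^2 * 12 = 28*12 = 17
  bit 2 = 1: r = r^2 * 12 mod 29 = 17^2 * 12 = 28*12 = 17
  bit 3 = 1: r = r^2 * 12 mod 29 = 17^2 * 12 = 28*12 = 17
  -> s = B^a = 17

Answer: 10 12 17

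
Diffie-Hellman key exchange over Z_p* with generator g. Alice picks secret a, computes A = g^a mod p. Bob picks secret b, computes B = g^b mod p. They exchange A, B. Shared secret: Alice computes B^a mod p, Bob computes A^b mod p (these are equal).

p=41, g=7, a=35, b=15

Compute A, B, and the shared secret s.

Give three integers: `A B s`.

A = 7^35 mod 41  (bits of 35 = 100011)
  bit 0 = 1: r = r^2 * 7 mod 41 = 1^2 * 7 = 1*7 = 7
  bit 1 = 0: r = r^2 mod 41 = 7^2 = 8
  bit 2 = 0: r = r^2 mod 41 = 8^2 = 23
  bit 3 = 0: r = r^2 mod 41 = 23^2 = 37
  bit 4 = 1: r = r^2 * 7 mod 41 = 37^2 * 7 = 16*7 = 30
  bit 5 = 1: r = r^2 * 7 mod 41 = 30^2 * 7 = 39*7 = 27
  -> A = 27
B = 7^15 mod 41  (bits of 15 = 1111)
  bit 0 = 1: r = r^2 * 7 mod 41 = 1^2 * 7 = 1*7 = 7
  bit 1 = 1: r = r^2 * 7 mod 41 = 7^2 * 7 = 8*7 = 15
  bit 2 = 1: r = r^2 * 7 mod 41 = 15^2 * 7 = 20*7 = 17
  bit 3 = 1: r = r^2 * 7 mod 41 = 17^2 * 7 = 2*7 = 14
  -> B = 14
s = B^a = 14^35 mod 41  (bits of 35 = 100011)
  bit 0 = 1: r = r^2 * 14 mod 41 = 1^2 * 14 = 1*14 = 14
  bit 1 = 0: r = r^2 mod 41 = 14^2 = 32
  bit 2 = 0: r = r^2 mod 41 = 32^2 = 40
  bit 3 = 0: r = r^2 mod 41 = 40^2 = 1
  bit 4 = 1: r = r^2 * 14 mod 41 = 1^2 * 14 = 1*14 = 14
  bit 5 = 1: r = r^2 * 14 mod 41 = 14^2 * 14 = 32*14 = 38
  -> s = B^a = 38

Answer: 27 14 38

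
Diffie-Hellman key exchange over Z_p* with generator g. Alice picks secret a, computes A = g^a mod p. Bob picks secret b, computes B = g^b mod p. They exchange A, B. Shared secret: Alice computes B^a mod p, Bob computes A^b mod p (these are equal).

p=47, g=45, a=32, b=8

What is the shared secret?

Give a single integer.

Answer: 8

Derivation:
A = 45^32 mod 47  (bits of 32 = 100000)
  bit 0 = 1: r = r^2 * 45 mod 47 = 1^2 * 45 = 1*45 = 45
  bit 1 = 0: r = r^2 mod 47 = 45^2 = 4
  bit 2 = 0: r = r^2 mod 47 = 4^2 = 16
  bit 3 = 0: r = r^2 mod 47 = 16^2 = 21
  bit 4 = 0: r = r^2 mod 47 = 21^2 = 18
  bit 5 = 0: r = r^2 mod 47 = 18^2 = 42
  -> A = 42
B = 45^8 mod 47  (bits of 8 = 1000)
  bit 0 = 1: r = r^2 * 45 mod 47 = 1^2 * 45 = 1*45 = 45
  bit 1 = 0: r = r^2 mod 47 = 45^2 = 4
  bit 2 = 0: r = r^2 mod 47 = 4^2 = 16
  bit 3 = 0: r = r^2 mod 47 = 16^2 = 21
  -> B = 21
s = B^a = 21^32 mod 47  (bits of 32 = 100000)
  bit 0 = 1: r = r^2 * 21 mod 47 = 1^2 * 21 = 1*21 = 21
  bit 1 = 0: r = r^2 mod 47 = 21^2 = 18
  bit 2 = 0: r = r^2 mod 47 = 18^2 = 42
  bit 3 = 0: r = r^2 mod 47 = 42^2 = 25
  bit 4 = 0: r = r^2 mod 47 = 25^2 = 14
  bit 5 = 0: r = r^2 mod 47 = 14^2 = 8
  -> s = B^a = 8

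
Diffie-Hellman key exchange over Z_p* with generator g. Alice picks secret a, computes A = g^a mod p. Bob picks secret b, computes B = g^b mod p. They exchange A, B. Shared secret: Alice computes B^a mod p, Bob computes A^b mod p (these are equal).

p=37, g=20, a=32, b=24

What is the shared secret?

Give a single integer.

Answer: 26

Derivation:
A = 20^32 mod 37  (bits of 32 = 100000)
  bit 0 = 1: r = r^2 * 20 mod 37 = 1^2 * 20 = 1*20 = 20
  bit 1 = 0: r = r^2 mod 37 = 20^2 = 30
  bit 2 = 0: r = r^2 mod 37 = 30^2 = 12
  bit 3 = 0: r = r^2 mod 37 = 12^2 = 33
  bit 4 = 0: r = r^2 mod 37 = 33^2 = 16
  bit 5 = 0: r = r^2 mod 37 = 16^2 = 34
  -> A = 34
B = 20^24 mod 37  (bits of 24 = 11000)
  bit 0 = 1: r = r^2 * 20 mod 37 = 1^2 * 20 = 1*20 = 20
  bit 1 = 1: r = r^2 * 20 mod 37 = 20^2 * 20 = 30*20 = 8
  bit 2 = 0: r = r^2 mod 37 = 8^2 = 27
  bit 3 = 0: r = r^2 mod 37 = 27^2 = 26
  bit 4 = 0: r = r^2 mod 37 = 26^2 = 10
  -> B = 10
s = B^a = 10^32 mod 37  (bits of 32 = 100000)
  bit 0 = 1: r = r^2 * 10 mod 37 = 1^2 * 10 = 1*10 = 10
  bit 1 = 0: r = r^2 mod 37 = 10^2 = 26
  bit 2 = 0: r = r^2 mod 37 = 26^2 = 10
  bit 3 = 0: r = r^2 mod 37 = 10^2 = 26
  bit 4 = 0: r = r^2 mod 37 = 26^2 = 10
  bit 5 = 0: r = r^2 mod 37 = 10^2 = 26
  -> s = B^a = 26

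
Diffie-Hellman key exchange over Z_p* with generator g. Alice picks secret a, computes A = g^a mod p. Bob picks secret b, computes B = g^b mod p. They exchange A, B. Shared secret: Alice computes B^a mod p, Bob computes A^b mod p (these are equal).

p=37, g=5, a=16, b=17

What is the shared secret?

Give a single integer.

Answer: 12

Derivation:
A = 5^16 mod 37  (bits of 16 = 10000)
  bit 0 = 1: r = r^2 * 5 mod 37 = 1^2 * 5 = 1*5 = 5
  bit 1 = 0: r = r^2 mod 37 = 5^2 = 25
  bit 2 = 0: r = r^2 mod 37 = 25^2 = 33
  bit 3 = 0: r = r^2 mod 37 = 33^2 = 16
  bit 4 = 0: r = r^2 mod 37 = 16^2 = 34
  -> A = 34
B = 5^17 mod 37  (bits of 17 = 10001)
  bit 0 = 1: r = r^2 * 5 mod 37 = 1^2 * 5 = 1*5 = 5
  bit 1 = 0: r = r^2 mod 37 = 5^2 = 25
  bit 2 = 0: r = r^2 mod 37 = 25^2 = 33
  bit 3 = 0: r = r^2 mod 37 = 33^2 = 16
  bit 4 = 1: r = r^2 * 5 mod 37 = 16^2 * 5 = 34*5 = 22
  -> B = 22
s = B^a = 22^16 mod 37  (bits of 16 = 10000)
  bit 0 = 1: r = r^2 * 22 mod 37 = 1^2 * 22 = 1*22 = 22
  bit 1 = 0: r = r^2 mod 37 = 22^2 = 3
  bit 2 = 0: r = r^2 mod 37 = 3^2 = 9
  bit 3 = 0: r = r^2 mod 37 = 9^2 = 7
  bit 4 = 0: r = r^2 mod 37 = 7^2 = 12
  -> s = B^a = 12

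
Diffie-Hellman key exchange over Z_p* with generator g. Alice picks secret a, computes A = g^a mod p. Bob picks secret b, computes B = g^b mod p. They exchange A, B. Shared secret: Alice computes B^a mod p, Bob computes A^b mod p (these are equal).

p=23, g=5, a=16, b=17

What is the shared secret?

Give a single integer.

Answer: 16

Derivation:
A = 5^16 mod 23  (bits of 16 = 10000)
  bit 0 = 1: r = r^2 * 5 mod 23 = 1^2 * 5 = 1*5 = 5
  bit 1 = 0: r = r^2 mod 23 = 5^2 = 2
  bit 2 = 0: r = r^2 mod 23 = 2^2 = 4
  bit 3 = 0: r = r^2 mod 23 = 4^2 = 16
  bit 4 = 0: r = r^2 mod 23 = 16^2 = 3
  -> A = 3
B = 5^17 mod 23  (bits of 17 = 10001)
  bit 0 = 1: r = r^2 * 5 mod 23 = 1^2 * 5 = 1*5 = 5
  bit 1 = 0: r = r^2 mod 23 = 5^2 = 2
  bit 2 = 0: r = r^2 mod 23 = 2^2 = 4
  bit 3 = 0: r = r^2 mod 23 = 4^2 = 16
  bit 4 = 1: r = r^2 * 5 mod 23 = 16^2 * 5 = 3*5 = 15
  -> B = 15
s = B^a = 15^16 mod 23  (bits of 16 = 10000)
  bit 0 = 1: r = r^2 * 15 mod 23 = 1^2 * 15 = 1*15 = 15
  bit 1 = 0: r = r^2 mod 23 = 15^2 = 18
  bit 2 = 0: r = r^2 mod 23 = 18^2 = 2
  bit 3 = 0: r = r^2 mod 23 = 2^2 = 4
  bit 4 = 0: r = r^2 mod 23 = 4^2 = 16
  -> s = B^a = 16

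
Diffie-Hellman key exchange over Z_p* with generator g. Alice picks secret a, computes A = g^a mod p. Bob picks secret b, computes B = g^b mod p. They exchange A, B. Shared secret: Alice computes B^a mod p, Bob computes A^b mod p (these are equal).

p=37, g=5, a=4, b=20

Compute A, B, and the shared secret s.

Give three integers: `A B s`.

Answer: 33 12 16

Derivation:
A = 5^4 mod 37  (bits of 4 = 100)
  bit 0 = 1: r = r^2 * 5 mod 37 = 1^2 * 5 = 1*5 = 5
  bit 1 = 0: r = r^2 mod 37 = 5^2 = 25
  bit 2 = 0: r = r^2 mod 37 = 25^2 = 33
  -> A = 33
B = 5^20 mod 37  (bits of 20 = 10100)
  bit 0 = 1: r = r^2 * 5 mod 37 = 1^2 * 5 = 1*5 = 5
  bit 1 = 0: r = r^2 mod 37 = 5^2 = 25
  bit 2 = 1: r = r^2 * 5 mod 37 = 25^2 * 5 = 33*5 = 17
  bit 3 = 0: r = r^2 mod 37 = 17^2 = 30
  bit 4 = 0: r = r^2 mod 37 = 30^2 = 12
  -> B = 12
s = B^a = 12^4 mod 37  (bits of 4 = 100)
  bit 0 = 1: r = r^2 * 12 mod 37 = 1^2 * 12 = 1*12 = 12
  bit 1 = 0: r = r^2 mod 37 = 12^2 = 33
  bit 2 = 0: r = r^2 mod 37 = 33^2 = 16
  -> s = B^a = 16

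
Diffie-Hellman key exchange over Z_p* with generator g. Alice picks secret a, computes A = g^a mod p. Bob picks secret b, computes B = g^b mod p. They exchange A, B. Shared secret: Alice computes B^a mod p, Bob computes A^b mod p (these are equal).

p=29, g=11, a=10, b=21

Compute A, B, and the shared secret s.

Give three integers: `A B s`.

A = 11^10 mod 29  (bits of 10 = 1010)
  bit 0 = 1: r = r^2 * 11 mod 29 = 1^2 * 11 = 1*11 = 11
  bit 1 = 0: r = r^2 mod 29 = 11^2 = 5
  bit 2 = 1: r = r^2 * 11 mod 29 = 5^2 * 11 = 25*11 = 14
  bit 3 = 0: r = r^2 mod 29 = 14^2 = 22
  -> A = 22
B = 11^21 mod 29  (bits of 21 = 10101)
  bit 0 = 1: r = r^2 * 11 mod 29 = 1^2 * 11 = 1*11 = 11
  bit 1 = 0: r = r^2 mod 29 = 11^2 = 5
  bit 2 = 1: r = r^2 * 11 mod 29 = 5^2 * 11 = 25*11 = 14
  bit 3 = 0: r = r^2 mod 29 = 14^2 = 22
  bit 4 = 1: r = r^2 * 11 mod 29 = 22^2 * 11 = 20*11 = 17
  -> B = 17
s = B^a = 17^10 mod 29  (bits of 10 = 1010)
  bit 0 = 1: r = r^2 * 17 mod 29 = 1^2 * 17 = 1*17 = 17
  bit 1 = 0: r = r^2 mod 29 = 17^2 = 28
  bit 2 = 1: r = r^2 * 17 mod 29 = 28^2 * 17 = 1*17 = 17
  bit 3 = 0: r = r^2 mod 29 = 17^2 = 28
  -> s = B^a = 28

Answer: 22 17 28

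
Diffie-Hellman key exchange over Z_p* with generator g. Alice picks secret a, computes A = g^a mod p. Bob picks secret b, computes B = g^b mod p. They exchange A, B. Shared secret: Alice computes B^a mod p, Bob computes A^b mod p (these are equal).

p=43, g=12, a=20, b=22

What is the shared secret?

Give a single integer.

A = 12^20 mod 43  (bits of 20 = 10100)
  bit 0 = 1: r = r^2 * 12 mod 43 = 1^2 * 12 = 1*12 = 12
  bit 1 = 0: r = r^2 mod 43 = 12^2 = 15
  bit 2 = 1: r = r^2 * 12 mod 43 = 15^2 * 12 = 10*12 = 34
  bit 3 = 0: r = r^2 mod 43 = 34^2 = 38
  bit 4 = 0: r = r^2 mod 43 = 38^2 = 25
  -> A = 25
B = 12^22 mod 43  (bits of 22 = 10110)
  bit 0 = 1: r = r^2 * 12 mod 43 = 1^2 * 12 = 1*12 = 12
  bit 1 = 0: r = r^2 mod 43 = 12^2 = 15
  bit 2 = 1: r = r^2 * 12 mod 43 = 15^2 * 12 = 10*12 = 34
  bit 3 = 1: r = r^2 * 12 mod 43 = 34^2 * 12 = 38*12 = 26
  bit 4 = 0: r = r^2 mod 43 = 26^2 = 31
  -> B = 31
s = B^a = 31^20 mod 43  (bits of 20 = 10100)
  bit 0 = 1: r = r^2 * 31 mod 43 = 1^2 * 31 = 1*31 = 31
  bit 1 = 0: r = r^2 mod 43 = 31^2 = 15
  bit 2 = 1: r = r^2 * 31 mod 43 = 15^2 * 31 = 10*31 = 9
  bit 3 = 0: r = r^2 mod 43 = 9^2 = 38
  bit 4 = 0: r = r^2 mod 43 = 38^2 = 25
  -> s = B^a = 25

Answer: 25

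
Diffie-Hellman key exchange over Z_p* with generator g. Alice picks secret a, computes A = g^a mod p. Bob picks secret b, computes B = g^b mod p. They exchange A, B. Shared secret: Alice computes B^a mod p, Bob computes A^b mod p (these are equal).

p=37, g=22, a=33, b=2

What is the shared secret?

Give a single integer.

Answer: 11

Derivation:
A = 22^33 mod 37  (bits of 33 = 100001)
  bit 0 = 1: r = r^2 * 22 mod 37 = 1^2 * 22 = 1*22 = 22
  bit 1 = 0: r = r^2 mod 37 = 22^2 = 3
  bit 2 = 0: r = r^2 mod 37 = 3^2 = 9
  bit 3 = 0: r = r^2 mod 37 = 9^2 = 7
  bit 4 = 0: r = r^2 mod 37 = 7^2 = 12
  bit 5 = 1: r = r^2 * 22 mod 37 = 12^2 * 22 = 33*22 = 23
  -> A = 23
B = 22^2 mod 37  (bits of 2 = 10)
  bit 0 = 1: r = r^2 * 22 mod 37 = 1^2 * 22 = 1*22 = 22
  bit 1 = 0: r = r^2 mod 37 = 22^2 = 3
  -> B = 3
s = B^a = 3^33 mod 37  (bits of 33 = 100001)
  bit 0 = 1: r = r^2 * 3 mod 37 = 1^2 * 3 = 1*3 = 3
  bit 1 = 0: r = r^2 mod 37 = 3^2 = 9
  bit 2 = 0: r = r^2 mod 37 = 9^2 = 7
  bit 3 = 0: r = r^2 mod 37 = 7^2 = 12
  bit 4 = 0: r = r^2 mod 37 = 12^2 = 33
  bit 5 = 1: r = r^2 * 3 mod 37 = 33^2 * 3 = 16*3 = 11
  -> s = B^a = 11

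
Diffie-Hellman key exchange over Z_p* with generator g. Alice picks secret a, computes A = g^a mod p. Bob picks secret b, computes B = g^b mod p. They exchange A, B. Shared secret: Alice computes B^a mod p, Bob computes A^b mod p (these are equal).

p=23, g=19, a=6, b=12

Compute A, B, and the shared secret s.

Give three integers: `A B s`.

A = 19^6 mod 23  (bits of 6 = 110)
  bit 0 = 1: r = r^2 * 19 mod 23 = 1^2 * 19 = 1*19 = 19
  bit 1 = 1: r = r^2 * 19 mod 23 = 19^2 * 19 = 16*19 = 5
  bit 2 = 0: r = r^2 mod 23 = 5^2 = 2
  -> A = 2
B = 19^12 mod 23  (bits of 12 = 1100)
  bit 0 = 1: r = r^2 * 19 mod 23 = 1^2 * 19 = 1*19 = 19
  bit 1 = 1: r = r^2 * 19 mod 23 = 19^2 * 19 = 16*19 = 5
  bit 2 = 0: r = r^2 mod 23 = 5^2 = 2
  bit 3 = 0: r = r^2 mod 23 = 2^2 = 4
  -> B = 4
s = B^a = 4^6 mod 23  (bits of 6 = 110)
  bit 0 = 1: r = r^2 * 4 mod 23 = 1^2 * 4 = 1*4 = 4
  bit 1 = 1: r = r^2 * 4 mod 23 = 4^2 * 4 = 16*4 = 18
  bit 2 = 0: r = r^2 mod 23 = 18^2 = 2
  -> s = B^a = 2

Answer: 2 4 2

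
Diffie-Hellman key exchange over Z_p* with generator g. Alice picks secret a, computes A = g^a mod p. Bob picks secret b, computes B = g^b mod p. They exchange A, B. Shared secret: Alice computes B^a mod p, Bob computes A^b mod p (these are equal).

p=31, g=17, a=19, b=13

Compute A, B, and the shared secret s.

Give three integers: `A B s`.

A = 17^19 mod 31  (bits of 19 = 10011)
  bit 0 = 1: r = r^2 * 17 mod 31 = 1^2 * 17 = 1*17 = 17
  bit 1 = 0: r = r^2 mod 31 = 17^2 = 10
  bit 2 = 0: r = r^2 mod 31 = 10^2 = 7
  bit 3 = 1: r = r^2 * 17 mod 31 = 7^2 * 17 = 18*17 = 27
  bit 4 = 1: r = r^2 * 17 mod 31 = 27^2 * 17 = 16*17 = 24
  -> A = 24
B = 17^13 mod 31  (bits of 13 = 1101)
  bit 0 = 1: r = r^2 * 17 mod 31 = 1^2 * 17 = 1*17 = 17
  bit 1 = 1: r = r^2 * 17 mod 31 = 17^2 * 17 = 10*17 = 15
  bit 2 = 0: r = r^2 mod 31 = 15^2 = 8
  bit 3 = 1: r = r^2 * 17 mod 31 = 8^2 * 17 = 2*17 = 3
  -> B = 3
s = B^a = 3^19 mod 31  (bits of 19 = 10011)
  bit 0 = 1: r = r^2 * 3 mod 31 = 1^2 * 3 = 1*3 = 3
  bit 1 = 0: r = r^2 mod 31 = 3^2 = 9
  bit 2 = 0: r = r^2 mod 31 = 9^2 = 19
  bit 3 = 1: r = r^2 * 3 mod 31 = 19^2 * 3 = 20*3 = 29
  bit 4 = 1: r = r^2 * 3 mod 31 = 29^2 * 3 = 4*3 = 12
  -> s = B^a = 12

Answer: 24 3 12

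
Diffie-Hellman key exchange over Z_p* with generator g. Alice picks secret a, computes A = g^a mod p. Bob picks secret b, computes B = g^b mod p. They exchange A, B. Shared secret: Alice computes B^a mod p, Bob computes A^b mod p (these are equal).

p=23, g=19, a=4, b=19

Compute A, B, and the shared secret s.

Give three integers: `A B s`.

Answer: 3 14 6

Derivation:
A = 19^4 mod 23  (bits of 4 = 100)
  bit 0 = 1: r = r^2 * 19 mod 23 = 1^2 * 19 = 1*19 = 19
  bit 1 = 0: r = r^2 mod 23 = 19^2 = 16
  bit 2 = 0: r = r^2 mod 23 = 16^2 = 3
  -> A = 3
B = 19^19 mod 23  (bits of 19 = 10011)
  bit 0 = 1: r = r^2 * 19 mod 23 = 1^2 * 19 = 1*19 = 19
  bit 1 = 0: r = r^2 mod 23 = 19^2 = 16
  bit 2 = 0: r = r^2 mod 23 = 16^2 = 3
  bit 3 = 1: r = r^2 * 19 mod 23 = 3^2 * 19 = 9*19 = 10
  bit 4 = 1: r = r^2 * 19 mod 23 = 10^2 * 19 = 8*19 = 14
  -> B = 14
s = B^a = 14^4 mod 23  (bits of 4 = 100)
  bit 0 = 1: r = r^2 * 14 mod 23 = 1^2 * 14 = 1*14 = 14
  bit 1 = 0: r = r^2 mod 23 = 14^2 = 12
  bit 2 = 0: r = r^2 mod 23 = 12^2 = 6
  -> s = B^a = 6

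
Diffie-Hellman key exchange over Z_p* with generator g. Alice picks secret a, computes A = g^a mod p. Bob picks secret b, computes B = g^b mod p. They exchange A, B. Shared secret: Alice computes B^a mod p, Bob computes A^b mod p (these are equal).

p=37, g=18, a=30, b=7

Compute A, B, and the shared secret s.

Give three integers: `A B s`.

A = 18^30 mod 37  (bits of 30 = 11110)
  bit 0 = 1: r = r^2 * 18 mod 37 = 1^2 * 18 = 1*18 = 18
  bit 1 = 1: r = r^2 * 18 mod 37 = 18^2 * 18 = 28*18 = 23
  bit 2 = 1: r = r^2 * 18 mod 37 = 23^2 * 18 = 11*18 = 13
  bit 3 = 1: r = r^2 * 18 mod 37 = 13^2 * 18 = 21*18 = 8
  bit 4 = 0: r = r^2 mod 37 = 8^2 = 27
  -> A = 27
B = 18^7 mod 37  (bits of 7 = 111)
  bit 0 = 1: r = r^2 * 18 mod 37 = 1^2 * 18 = 1*18 = 18
  bit 1 = 1: r = r^2 * 18 mod 37 = 18^2 * 18 = 28*18 = 23
  bit 2 = 1: r = r^2 * 18 mod 37 = 23^2 * 18 = 11*18 = 13
  -> B = 13
s = B^a = 13^30 mod 37  (bits of 30 = 11110)
  bit 0 = 1: r = r^2 * 13 mod 37 = 1^2 * 13 = 1*13 = 13
  bit 1 = 1: r = r^2 * 13 mod 37 = 13^2 * 13 = 21*13 = 14
  bit 2 = 1: r = r^2 * 13 mod 37 = 14^2 * 13 = 11*13 = 32
  bit 3 = 1: r = r^2 * 13 mod 37 = 32^2 * 13 = 25*13 = 29
  bit 4 = 0: r = r^2 mod 37 = 29^2 = 27
  -> s = B^a = 27

Answer: 27 13 27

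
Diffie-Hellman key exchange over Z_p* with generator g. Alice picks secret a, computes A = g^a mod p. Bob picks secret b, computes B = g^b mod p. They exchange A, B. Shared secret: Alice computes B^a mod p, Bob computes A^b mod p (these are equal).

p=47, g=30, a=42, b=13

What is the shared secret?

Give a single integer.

Answer: 37

Derivation:
A = 30^42 mod 47  (bits of 42 = 101010)
  bit 0 = 1: r = r^2 * 30 mod 47 = 1^2 * 30 = 1*30 = 30
  bit 1 = 0: r = r^2 mod 47 = 30^2 = 7
  bit 2 = 1: r = r^2 * 30 mod 47 = 7^2 * 30 = 2*30 = 13
  bit 3 = 0: r = r^2 mod 47 = 13^2 = 28
  bit 4 = 1: r = r^2 * 30 mod 47 = 28^2 * 30 = 32*30 = 20
  bit 5 = 0: r = r^2 mod 47 = 20^2 = 24
  -> A = 24
B = 30^13 mod 47  (bits of 13 = 1101)
  bit 0 = 1: r = r^2 * 30 mod 47 = 1^2 * 30 = 1*30 = 30
  bit 1 = 1: r = r^2 * 30 mod 47 = 30^2 * 30 = 7*30 = 22
  bit 2 = 0: r = r^2 mod 47 = 22^2 = 14
  bit 3 = 1: r = r^2 * 30 mod 47 = 14^2 * 30 = 8*30 = 5
  -> B = 5
s = B^a = 5^42 mod 47  (bits of 42 = 101010)
  bit 0 = 1: r = r^2 * 5 mod 47 = 1^2 * 5 = 1*5 = 5
  bit 1 = 0: r = r^2 mod 47 = 5^2 = 25
  bit 2 = 1: r = r^2 * 5 mod 47 = 25^2 * 5 = 14*5 = 23
  bit 3 = 0: r = r^2 mod 47 = 23^2 = 12
  bit 4 = 1: r = r^2 * 5 mod 47 = 12^2 * 5 = 3*5 = 15
  bit 5 = 0: r = r^2 mod 47 = 15^2 = 37
  -> s = B^a = 37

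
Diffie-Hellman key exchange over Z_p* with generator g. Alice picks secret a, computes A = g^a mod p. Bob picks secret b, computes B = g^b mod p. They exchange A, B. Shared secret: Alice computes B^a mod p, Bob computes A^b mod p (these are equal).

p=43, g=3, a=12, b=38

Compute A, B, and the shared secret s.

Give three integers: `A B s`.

Answer: 4 17 21

Derivation:
A = 3^12 mod 43  (bits of 12 = 1100)
  bit 0 = 1: r = r^2 * 3 mod 43 = 1^2 * 3 = 1*3 = 3
  bit 1 = 1: r = r^2 * 3 mod 43 = 3^2 * 3 = 9*3 = 27
  bit 2 = 0: r = r^2 mod 43 = 27^2 = 41
  bit 3 = 0: r = r^2 mod 43 = 41^2 = 4
  -> A = 4
B = 3^38 mod 43  (bits of 38 = 100110)
  bit 0 = 1: r = r^2 * 3 mod 43 = 1^2 * 3 = 1*3 = 3
  bit 1 = 0: r = r^2 mod 43 = 3^2 = 9
  bit 2 = 0: r = r^2 mod 43 = 9^2 = 38
  bit 3 = 1: r = r^2 * 3 mod 43 = 38^2 * 3 = 25*3 = 32
  bit 4 = 1: r = r^2 * 3 mod 43 = 32^2 * 3 = 35*3 = 19
  bit 5 = 0: r = r^2 mod 43 = 19^2 = 17
  -> B = 17
s = B^a = 17^12 mod 43  (bits of 12 = 1100)
  bit 0 = 1: r = r^2 * 17 mod 43 = 1^2 * 17 = 1*17 = 17
  bit 1 = 1: r = r^2 * 17 mod 43 = 17^2 * 17 = 31*17 = 11
  bit 2 = 0: r = r^2 mod 43 = 11^2 = 35
  bit 3 = 0: r = r^2 mod 43 = 35^2 = 21
  -> s = B^a = 21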